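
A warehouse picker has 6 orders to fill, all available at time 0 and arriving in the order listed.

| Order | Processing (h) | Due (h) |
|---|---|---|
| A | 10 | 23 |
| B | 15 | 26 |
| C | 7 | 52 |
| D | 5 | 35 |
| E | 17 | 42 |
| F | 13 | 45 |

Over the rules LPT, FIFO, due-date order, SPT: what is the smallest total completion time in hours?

191

LPT (decreasing processing time): E B F A C D.
E: 0→17
B: 17→32
F: 32→45
A: 45→55
C: 55→62
D: 62→67
Sum = 17+32+45+55+62+67 = 278.
FIFO (arrival order): A B C D E F.
A: 0→10
B: 10→25
C: 25→32
D: 32→37
E: 37→54
F: 54→67
Sum = 10+25+32+37+54+67 = 225.
EDD (increasing due date): A B D E F C.
A: 0→10
B: 10→25
D: 25→30
E: 30→47
F: 47→60
C: 60→67
Sum = 10+25+30+47+60+67 = 239.
SPT (increasing processing time): D C A F B E.
D: 0→5
C: 5→12
A: 12→22
F: 22→35
B: 35→50
E: 50→67
Sum = 5+12+22+35+50+67 = 191.
LPT 278, FIFO 225, EDD 239, SPT 191 → minimum 191.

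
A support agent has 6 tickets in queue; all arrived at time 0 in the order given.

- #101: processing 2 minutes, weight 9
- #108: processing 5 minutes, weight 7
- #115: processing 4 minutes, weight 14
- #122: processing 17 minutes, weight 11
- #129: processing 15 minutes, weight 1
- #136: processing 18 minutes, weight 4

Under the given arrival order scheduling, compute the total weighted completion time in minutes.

FIFO (arrival order): #101 #108 #115 #122 #129 #136.
#101: finishes 2, weight 9, w·C = 18
#108: finishes 7, weight 7, w·C = 49
#115: finishes 11, weight 14, w·C = 154
#122: finishes 28, weight 11, w·C = 308
#129: finishes 43, weight 1, w·C = 43
#136: finishes 61, weight 4, w·C = 244
Sum = 18+49+154+308+43+244 = 816.

816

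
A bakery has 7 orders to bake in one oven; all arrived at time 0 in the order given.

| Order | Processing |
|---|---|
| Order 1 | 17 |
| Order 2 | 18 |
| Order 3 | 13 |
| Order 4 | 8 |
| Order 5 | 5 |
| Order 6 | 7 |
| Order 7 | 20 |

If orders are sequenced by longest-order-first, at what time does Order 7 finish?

20

LPT (decreasing processing time): Order 7 Order 2 Order 1 Order 3 Order 4 Order 6 Order 5.
Order 7: 0→20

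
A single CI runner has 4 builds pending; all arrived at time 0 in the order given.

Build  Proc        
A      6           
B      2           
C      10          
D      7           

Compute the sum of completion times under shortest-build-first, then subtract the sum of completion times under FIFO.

-7

SPT (increasing processing time): B A D C.
B: 0→2
A: 2→8
D: 8→15
C: 15→25
Sum = 2+8+15+25 = 50.
FIFO (arrival order): A B C D.
A: 0→6
B: 6→8
C: 8→18
D: 18→25
Sum = 6+8+18+25 = 57.
Difference = 50 − 57 = -7.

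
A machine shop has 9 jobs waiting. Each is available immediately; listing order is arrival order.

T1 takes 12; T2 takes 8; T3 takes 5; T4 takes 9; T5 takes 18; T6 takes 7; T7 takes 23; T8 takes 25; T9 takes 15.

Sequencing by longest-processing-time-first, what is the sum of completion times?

LPT (decreasing processing time): T8 T7 T5 T9 T1 T4 T2 T6 T3.
T8: 0→25
T7: 25→48
T5: 48→66
T9: 66→81
T1: 81→93
T4: 93→102
T2: 102→110
T6: 110→117
T3: 117→122
Sum = 25+48+66+81+93+102+110+117+122 = 764.

764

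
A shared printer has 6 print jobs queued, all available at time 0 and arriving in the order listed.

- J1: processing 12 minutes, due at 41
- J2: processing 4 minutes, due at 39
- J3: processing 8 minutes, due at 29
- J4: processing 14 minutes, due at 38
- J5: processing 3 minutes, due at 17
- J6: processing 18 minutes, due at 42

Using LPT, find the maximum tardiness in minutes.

42

LPT (decreasing processing time): J6 J4 J1 J3 J2 J5.
J6: 0→18, due 42, tardiness 0
J4: 18→32, due 38, tardiness 0
J1: 32→44, due 41, tardiness 3
J3: 44→52, due 29, tardiness 23
J2: 52→56, due 39, tardiness 17
J5: 56→59, due 17, tardiness 42
Maximum = 42.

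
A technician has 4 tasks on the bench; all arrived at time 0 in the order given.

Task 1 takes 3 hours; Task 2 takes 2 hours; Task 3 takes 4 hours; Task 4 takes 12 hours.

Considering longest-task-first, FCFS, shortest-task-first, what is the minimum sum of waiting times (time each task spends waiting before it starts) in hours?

LPT (decreasing processing time): Task 4 Task 3 Task 1 Task 2.
Task 4: waits 0, runs 0→12
Task 3: waits 12, runs 12→16
Task 1: waits 16, runs 16→19
Task 2: waits 19, runs 19→21
Sum = 0+12+16+19 = 47.
FIFO (arrival order): Task 1 Task 2 Task 3 Task 4.
Task 1: waits 0, runs 0→3
Task 2: waits 3, runs 3→5
Task 3: waits 5, runs 5→9
Task 4: waits 9, runs 9→21
Sum = 0+3+5+9 = 17.
SPT (increasing processing time): Task 2 Task 1 Task 3 Task 4.
Task 2: waits 0, runs 0→2
Task 1: waits 2, runs 2→5
Task 3: waits 5, runs 5→9
Task 4: waits 9, runs 9→21
Sum = 0+2+5+9 = 16.
LPT 47, FIFO 17, SPT 16 → minimum 16.

16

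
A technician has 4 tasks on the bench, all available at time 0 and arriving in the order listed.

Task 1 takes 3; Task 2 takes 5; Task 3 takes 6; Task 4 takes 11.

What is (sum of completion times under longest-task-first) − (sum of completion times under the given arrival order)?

LPT (decreasing processing time): Task 4 Task 3 Task 2 Task 1.
Task 4: 0→11
Task 3: 11→17
Task 2: 17→22
Task 1: 22→25
Sum = 11+17+22+25 = 75.
FIFO (arrival order): Task 1 Task 2 Task 3 Task 4.
Task 1: 0→3
Task 2: 3→8
Task 3: 8→14
Task 4: 14→25
Sum = 3+8+14+25 = 50.
Difference = 75 − 50 = 25.

25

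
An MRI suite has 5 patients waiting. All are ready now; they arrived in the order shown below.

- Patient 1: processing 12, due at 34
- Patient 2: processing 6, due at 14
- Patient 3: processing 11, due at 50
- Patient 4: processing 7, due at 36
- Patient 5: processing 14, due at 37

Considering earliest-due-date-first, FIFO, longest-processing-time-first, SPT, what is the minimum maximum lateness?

2

EDD (increasing due date): Patient 2 Patient 1 Patient 4 Patient 5 Patient 3.
Patient 2: 0→6, due 14, lateness -8
Patient 1: 6→18, due 34, lateness -16
Patient 4: 18→25, due 36, lateness -11
Patient 5: 25→39, due 37, lateness 2
Patient 3: 39→50, due 50, lateness 0
Maximum = 2.
FIFO (arrival order): Patient 1 Patient 2 Patient 3 Patient 4 Patient 5.
Patient 1: 0→12, due 34, lateness -22
Patient 2: 12→18, due 14, lateness 4
Patient 3: 18→29, due 50, lateness -21
Patient 4: 29→36, due 36, lateness 0
Patient 5: 36→50, due 37, lateness 13
Maximum = 13.
LPT (decreasing processing time): Patient 5 Patient 1 Patient 3 Patient 4 Patient 2.
Patient 5: 0→14, due 37, lateness -23
Patient 1: 14→26, due 34, lateness -8
Patient 3: 26→37, due 50, lateness -13
Patient 4: 37→44, due 36, lateness 8
Patient 2: 44→50, due 14, lateness 36
Maximum = 36.
SPT (increasing processing time): Patient 2 Patient 4 Patient 3 Patient 1 Patient 5.
Patient 2: 0→6, due 14, lateness -8
Patient 4: 6→13, due 36, lateness -23
Patient 3: 13→24, due 50, lateness -26
Patient 1: 24→36, due 34, lateness 2
Patient 5: 36→50, due 37, lateness 13
Maximum = 13.
EDD 2, FIFO 13, LPT 36, SPT 13 → minimum 2.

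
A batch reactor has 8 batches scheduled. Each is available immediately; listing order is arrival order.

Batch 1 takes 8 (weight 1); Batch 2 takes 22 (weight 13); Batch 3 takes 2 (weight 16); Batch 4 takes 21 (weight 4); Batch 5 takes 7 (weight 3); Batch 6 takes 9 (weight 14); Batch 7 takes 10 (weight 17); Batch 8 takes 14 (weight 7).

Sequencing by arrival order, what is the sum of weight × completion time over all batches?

4262

FIFO (arrival order): Batch 1 Batch 2 Batch 3 Batch 4 Batch 5 Batch 6 Batch 7 Batch 8.
Batch 1: finishes 8, weight 1, w·C = 8
Batch 2: finishes 30, weight 13, w·C = 390
Batch 3: finishes 32, weight 16, w·C = 512
Batch 4: finishes 53, weight 4, w·C = 212
Batch 5: finishes 60, weight 3, w·C = 180
Batch 6: finishes 69, weight 14, w·C = 966
Batch 7: finishes 79, weight 17, w·C = 1343
Batch 8: finishes 93, weight 7, w·C = 651
Sum = 8+390+512+212+180+966+1343+651 = 4262.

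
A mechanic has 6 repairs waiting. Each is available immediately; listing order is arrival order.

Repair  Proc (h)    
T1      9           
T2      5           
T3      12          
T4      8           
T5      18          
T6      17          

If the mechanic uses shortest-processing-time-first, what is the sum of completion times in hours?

SPT (increasing processing time): T2 T4 T1 T3 T6 T5.
T2: 0→5
T4: 5→13
T1: 13→22
T3: 22→34
T6: 34→51
T5: 51→69
Sum = 5+13+22+34+51+69 = 194.

194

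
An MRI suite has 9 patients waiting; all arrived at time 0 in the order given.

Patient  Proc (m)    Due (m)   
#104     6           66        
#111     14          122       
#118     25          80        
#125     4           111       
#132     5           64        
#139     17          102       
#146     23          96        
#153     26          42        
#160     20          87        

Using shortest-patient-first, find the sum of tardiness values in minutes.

SPT (increasing processing time): #125 #132 #104 #111 #139 #160 #146 #118 #153.
#125: 0→4, due 111, tardiness 0
#132: 4→9, due 64, tardiness 0
#104: 9→15, due 66, tardiness 0
#111: 15→29, due 122, tardiness 0
#139: 29→46, due 102, tardiness 0
#160: 46→66, due 87, tardiness 0
#146: 66→89, due 96, tardiness 0
#118: 89→114, due 80, tardiness 34
#153: 114→140, due 42, tardiness 98
Sum = 0+0+0+0+0+0+0+34+98 = 132.

132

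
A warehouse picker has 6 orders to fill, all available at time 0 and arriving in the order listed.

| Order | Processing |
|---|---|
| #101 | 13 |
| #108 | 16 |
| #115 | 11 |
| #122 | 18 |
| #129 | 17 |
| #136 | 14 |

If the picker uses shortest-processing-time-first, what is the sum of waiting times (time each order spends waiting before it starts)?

SPT (increasing processing time): #115 #101 #136 #108 #129 #122.
#115: waits 0, runs 0→11
#101: waits 11, runs 11→24
#136: waits 24, runs 24→38
#108: waits 38, runs 38→54
#129: waits 54, runs 54→71
#122: waits 71, runs 71→89
Sum = 0+11+24+38+54+71 = 198.

198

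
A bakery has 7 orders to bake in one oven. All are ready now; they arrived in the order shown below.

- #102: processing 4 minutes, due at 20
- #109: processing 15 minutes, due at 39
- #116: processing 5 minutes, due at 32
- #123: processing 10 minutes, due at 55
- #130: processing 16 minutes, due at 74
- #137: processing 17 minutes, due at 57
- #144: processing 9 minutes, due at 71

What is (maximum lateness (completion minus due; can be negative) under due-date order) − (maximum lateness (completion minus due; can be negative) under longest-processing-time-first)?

EDD (increasing due date): #102 #116 #109 #123 #137 #144 #130.
#102: 0→4, due 20, lateness -16
#116: 4→9, due 32, lateness -23
#109: 9→24, due 39, lateness -15
#123: 24→34, due 55, lateness -21
#137: 34→51, due 57, lateness -6
#144: 51→60, due 71, lateness -11
#130: 60→76, due 74, lateness 2
Maximum = 2.
LPT (decreasing processing time): #137 #130 #109 #123 #144 #116 #102.
#137: 0→17, due 57, lateness -40
#130: 17→33, due 74, lateness -41
#109: 33→48, due 39, lateness 9
#123: 48→58, due 55, lateness 3
#144: 58→67, due 71, lateness -4
#116: 67→72, due 32, lateness 40
#102: 72→76, due 20, lateness 56
Maximum = 56.
Difference = 2 − 56 = -54.

-54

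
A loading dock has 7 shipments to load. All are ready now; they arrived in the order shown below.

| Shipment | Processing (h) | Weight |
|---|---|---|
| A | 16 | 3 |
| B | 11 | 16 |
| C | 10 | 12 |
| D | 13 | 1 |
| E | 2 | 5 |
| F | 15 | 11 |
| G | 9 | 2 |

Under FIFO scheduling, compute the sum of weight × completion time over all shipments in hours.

2123

FIFO (arrival order): A B C D E F G.
A: finishes 16, weight 3, w·C = 48
B: finishes 27, weight 16, w·C = 432
C: finishes 37, weight 12, w·C = 444
D: finishes 50, weight 1, w·C = 50
E: finishes 52, weight 5, w·C = 260
F: finishes 67, weight 11, w·C = 737
G: finishes 76, weight 2, w·C = 152
Sum = 48+432+444+50+260+737+152 = 2123.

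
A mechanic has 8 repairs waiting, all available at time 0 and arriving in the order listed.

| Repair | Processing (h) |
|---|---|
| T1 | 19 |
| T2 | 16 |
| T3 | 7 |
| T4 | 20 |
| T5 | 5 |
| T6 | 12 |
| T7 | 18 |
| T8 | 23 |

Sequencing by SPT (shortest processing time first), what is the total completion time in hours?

SPT (increasing processing time): T5 T3 T6 T2 T7 T1 T4 T8.
T5: 0→5
T3: 5→12
T6: 12→24
T2: 24→40
T7: 40→58
T1: 58→77
T4: 77→97
T8: 97→120
Sum = 5+12+24+40+58+77+97+120 = 433.

433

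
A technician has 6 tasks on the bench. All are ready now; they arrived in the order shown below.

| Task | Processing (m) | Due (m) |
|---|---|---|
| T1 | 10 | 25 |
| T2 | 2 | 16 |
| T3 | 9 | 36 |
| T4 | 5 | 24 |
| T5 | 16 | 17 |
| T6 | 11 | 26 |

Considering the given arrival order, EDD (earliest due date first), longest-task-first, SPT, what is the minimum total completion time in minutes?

FIFO (arrival order): T1 T2 T3 T4 T5 T6.
T1: 0→10
T2: 10→12
T3: 12→21
T4: 21→26
T5: 26→42
T6: 42→53
Sum = 10+12+21+26+42+53 = 164.
EDD (increasing due date): T2 T5 T4 T1 T6 T3.
T2: 0→2
T5: 2→18
T4: 18→23
T1: 23→33
T6: 33→44
T3: 44→53
Sum = 2+18+23+33+44+53 = 173.
LPT (decreasing processing time): T5 T6 T1 T3 T4 T2.
T5: 0→16
T6: 16→27
T1: 27→37
T3: 37→46
T4: 46→51
T2: 51→53
Sum = 16+27+37+46+51+53 = 230.
SPT (increasing processing time): T2 T4 T3 T1 T6 T5.
T2: 0→2
T4: 2→7
T3: 7→16
T1: 16→26
T6: 26→37
T5: 37→53
Sum = 2+7+16+26+37+53 = 141.
FIFO 164, EDD 173, LPT 230, SPT 141 → minimum 141.

141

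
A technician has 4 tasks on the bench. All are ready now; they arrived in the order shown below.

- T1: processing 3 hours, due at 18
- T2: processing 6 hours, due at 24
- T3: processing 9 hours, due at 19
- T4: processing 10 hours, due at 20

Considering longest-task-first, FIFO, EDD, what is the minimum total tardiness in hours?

LPT (decreasing processing time): T4 T3 T2 T1.
T4: 0→10, due 20, tardiness 0
T3: 10→19, due 19, tardiness 0
T2: 19→25, due 24, tardiness 1
T1: 25→28, due 18, tardiness 10
Sum = 0+0+1+10 = 11.
FIFO (arrival order): T1 T2 T3 T4.
T1: 0→3, due 18, tardiness 0
T2: 3→9, due 24, tardiness 0
T3: 9→18, due 19, tardiness 0
T4: 18→28, due 20, tardiness 8
Sum = 0+0+0+8 = 8.
EDD (increasing due date): T1 T3 T4 T2.
T1: 0→3, due 18, tardiness 0
T3: 3→12, due 19, tardiness 0
T4: 12→22, due 20, tardiness 2
T2: 22→28, due 24, tardiness 4
Sum = 0+0+2+4 = 6.
LPT 11, FIFO 8, EDD 6 → minimum 6.

6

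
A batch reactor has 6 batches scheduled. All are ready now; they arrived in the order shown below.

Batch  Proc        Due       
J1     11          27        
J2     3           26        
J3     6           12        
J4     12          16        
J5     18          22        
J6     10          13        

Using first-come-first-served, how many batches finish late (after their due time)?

4

FIFO (arrival order): J1 J2 J3 J4 J5 J6.
J1: 0→11, due 27, tardiness 0
J2: 11→14, due 26, tardiness 0
J3: 14→20, due 12, tardiness 8
J4: 20→32, due 16, tardiness 16
J5: 32→50, due 22, tardiness 28
J6: 50→60, due 13, tardiness 47
Late batches: 4.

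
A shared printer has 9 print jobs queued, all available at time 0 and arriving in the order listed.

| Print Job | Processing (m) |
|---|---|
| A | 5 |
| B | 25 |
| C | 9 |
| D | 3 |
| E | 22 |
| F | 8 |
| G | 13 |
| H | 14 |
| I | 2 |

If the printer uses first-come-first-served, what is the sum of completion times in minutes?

FIFO (arrival order): A B C D E F G H I.
A: 0→5
B: 5→30
C: 30→39
D: 39→42
E: 42→64
F: 64→72
G: 72→85
H: 85→99
I: 99→101
Sum = 5+30+39+42+64+72+85+99+101 = 537.

537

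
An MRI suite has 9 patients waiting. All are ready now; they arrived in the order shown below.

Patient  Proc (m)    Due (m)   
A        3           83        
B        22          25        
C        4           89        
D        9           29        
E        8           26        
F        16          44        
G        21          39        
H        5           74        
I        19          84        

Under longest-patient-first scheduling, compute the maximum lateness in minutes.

69

LPT (decreasing processing time): B G I F D E H C A.
B: 0→22, due 25, lateness -3
G: 22→43, due 39, lateness 4
I: 43→62, due 84, lateness -22
F: 62→78, due 44, lateness 34
D: 78→87, due 29, lateness 58
E: 87→95, due 26, lateness 69
H: 95→100, due 74, lateness 26
C: 100→104, due 89, lateness 15
A: 104→107, due 83, lateness 24
Maximum = 69.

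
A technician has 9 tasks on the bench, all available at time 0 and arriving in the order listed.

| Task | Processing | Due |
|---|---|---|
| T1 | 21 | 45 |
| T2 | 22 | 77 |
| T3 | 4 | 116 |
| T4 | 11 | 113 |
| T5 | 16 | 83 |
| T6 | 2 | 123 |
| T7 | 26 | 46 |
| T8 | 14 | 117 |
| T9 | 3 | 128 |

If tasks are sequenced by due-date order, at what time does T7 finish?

EDD (increasing due date): T1 T7 T2 T5 T4 T3 T8 T6 T9.
T1: 0→21
T7: 21→47

47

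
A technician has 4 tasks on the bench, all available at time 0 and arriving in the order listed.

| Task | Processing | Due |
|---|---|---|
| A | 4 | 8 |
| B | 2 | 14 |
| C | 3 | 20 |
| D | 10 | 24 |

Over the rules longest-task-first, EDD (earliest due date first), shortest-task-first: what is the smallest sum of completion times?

LPT (decreasing processing time): D A C B.
D: 0→10
A: 10→14
C: 14→17
B: 17→19
Sum = 10+14+17+19 = 60.
EDD (increasing due date): A B C D.
A: 0→4
B: 4→6
C: 6→9
D: 9→19
Sum = 4+6+9+19 = 38.
SPT (increasing processing time): B C A D.
B: 0→2
C: 2→5
A: 5→9
D: 9→19
Sum = 2+5+9+19 = 35.
LPT 60, EDD 38, SPT 35 → minimum 35.

35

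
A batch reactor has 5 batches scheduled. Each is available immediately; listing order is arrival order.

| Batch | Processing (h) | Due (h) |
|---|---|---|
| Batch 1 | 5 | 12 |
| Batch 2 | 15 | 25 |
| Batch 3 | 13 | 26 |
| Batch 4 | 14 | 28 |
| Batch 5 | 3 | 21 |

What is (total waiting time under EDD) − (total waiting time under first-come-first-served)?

EDD (increasing due date): Batch 1 Batch 5 Batch 2 Batch 3 Batch 4.
Batch 1: waits 0, runs 0→5
Batch 5: waits 5, runs 5→8
Batch 2: waits 8, runs 8→23
Batch 3: waits 23, runs 23→36
Batch 4: waits 36, runs 36→50
Sum = 0+5+8+23+36 = 72.
FIFO (arrival order): Batch 1 Batch 2 Batch 3 Batch 4 Batch 5.
Batch 1: waits 0, runs 0→5
Batch 2: waits 5, runs 5→20
Batch 3: waits 20, runs 20→33
Batch 4: waits 33, runs 33→47
Batch 5: waits 47, runs 47→50
Sum = 0+5+20+33+47 = 105.
Difference = 72 − 105 = -33.

-33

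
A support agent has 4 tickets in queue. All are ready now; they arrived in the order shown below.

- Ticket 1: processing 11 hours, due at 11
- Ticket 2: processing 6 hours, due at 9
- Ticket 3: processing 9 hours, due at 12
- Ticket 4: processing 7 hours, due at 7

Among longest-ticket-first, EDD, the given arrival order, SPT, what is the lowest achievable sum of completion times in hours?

LPT (decreasing processing time): Ticket 1 Ticket 3 Ticket 4 Ticket 2.
Ticket 1: 0→11
Ticket 3: 11→20
Ticket 4: 20→27
Ticket 2: 27→33
Sum = 11+20+27+33 = 91.
EDD (increasing due date): Ticket 4 Ticket 2 Ticket 1 Ticket 3.
Ticket 4: 0→7
Ticket 2: 7→13
Ticket 1: 13→24
Ticket 3: 24→33
Sum = 7+13+24+33 = 77.
FIFO (arrival order): Ticket 1 Ticket 2 Ticket 3 Ticket 4.
Ticket 1: 0→11
Ticket 2: 11→17
Ticket 3: 17→26
Ticket 4: 26→33
Sum = 11+17+26+33 = 87.
SPT (increasing processing time): Ticket 2 Ticket 4 Ticket 3 Ticket 1.
Ticket 2: 0→6
Ticket 4: 6→13
Ticket 3: 13→22
Ticket 1: 22→33
Sum = 6+13+22+33 = 74.
LPT 91, EDD 77, FIFO 87, SPT 74 → minimum 74.

74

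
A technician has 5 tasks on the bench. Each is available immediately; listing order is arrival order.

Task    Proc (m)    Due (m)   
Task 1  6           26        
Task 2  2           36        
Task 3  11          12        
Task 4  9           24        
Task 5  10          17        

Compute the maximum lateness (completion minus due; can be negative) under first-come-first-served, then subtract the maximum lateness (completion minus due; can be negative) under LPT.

FIFO (arrival order): Task 1 Task 2 Task 3 Task 4 Task 5.
Task 1: 0→6, due 26, lateness -20
Task 2: 6→8, due 36, lateness -28
Task 3: 8→19, due 12, lateness 7
Task 4: 19→28, due 24, lateness 4
Task 5: 28→38, due 17, lateness 21
Maximum = 21.
LPT (decreasing processing time): Task 3 Task 5 Task 4 Task 1 Task 2.
Task 3: 0→11, due 12, lateness -1
Task 5: 11→21, due 17, lateness 4
Task 4: 21→30, due 24, lateness 6
Task 1: 30→36, due 26, lateness 10
Task 2: 36→38, due 36, lateness 2
Maximum = 10.
Difference = 21 − 10 = 11.

11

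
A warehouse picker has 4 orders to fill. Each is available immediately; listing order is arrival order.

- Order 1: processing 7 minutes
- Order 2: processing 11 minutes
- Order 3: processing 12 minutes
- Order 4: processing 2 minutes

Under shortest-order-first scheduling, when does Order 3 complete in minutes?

32

SPT (increasing processing time): Order 4 Order 1 Order 2 Order 3.
Order 4: 0→2
Order 1: 2→9
Order 2: 9→20
Order 3: 20→32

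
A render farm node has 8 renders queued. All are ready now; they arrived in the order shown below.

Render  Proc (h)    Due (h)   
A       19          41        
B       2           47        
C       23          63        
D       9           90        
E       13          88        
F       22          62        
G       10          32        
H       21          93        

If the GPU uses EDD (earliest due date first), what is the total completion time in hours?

EDD (increasing due date): G A B F C E D H.
G: 0→10
A: 10→29
B: 29→31
F: 31→53
C: 53→76
E: 76→89
D: 89→98
H: 98→119
Sum = 10+29+31+53+76+89+98+119 = 505.

505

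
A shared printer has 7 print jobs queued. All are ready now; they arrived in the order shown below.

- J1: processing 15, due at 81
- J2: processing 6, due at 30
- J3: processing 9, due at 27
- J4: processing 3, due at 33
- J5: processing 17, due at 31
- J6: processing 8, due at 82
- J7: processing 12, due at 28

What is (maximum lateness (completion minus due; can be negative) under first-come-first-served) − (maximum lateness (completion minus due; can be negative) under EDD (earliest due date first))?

FIFO (arrival order): J1 J2 J3 J4 J5 J6 J7.
J1: 0→15, due 81, lateness -66
J2: 15→21, due 30, lateness -9
J3: 21→30, due 27, lateness 3
J4: 30→33, due 33, lateness 0
J5: 33→50, due 31, lateness 19
J6: 50→58, due 82, lateness -24
J7: 58→70, due 28, lateness 42
Maximum = 42.
EDD (increasing due date): J3 J7 J2 J5 J4 J1 J6.
J3: 0→9, due 27, lateness -18
J7: 9→21, due 28, lateness -7
J2: 21→27, due 30, lateness -3
J5: 27→44, due 31, lateness 13
J4: 44→47, due 33, lateness 14
J1: 47→62, due 81, lateness -19
J6: 62→70, due 82, lateness -12
Maximum = 14.
Difference = 42 − 14 = 28.

28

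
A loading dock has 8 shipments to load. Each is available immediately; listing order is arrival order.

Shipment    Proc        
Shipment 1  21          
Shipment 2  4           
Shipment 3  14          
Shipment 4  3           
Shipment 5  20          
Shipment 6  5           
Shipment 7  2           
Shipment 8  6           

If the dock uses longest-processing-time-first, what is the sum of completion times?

462

LPT (decreasing processing time): Shipment 1 Shipment 5 Shipment 3 Shipment 8 Shipment 6 Shipment 2 Shipment 4 Shipment 7.
Shipment 1: 0→21
Shipment 5: 21→41
Shipment 3: 41→55
Shipment 8: 55→61
Shipment 6: 61→66
Shipment 2: 66→70
Shipment 4: 70→73
Shipment 7: 73→75
Sum = 21+41+55+61+66+70+73+75 = 462.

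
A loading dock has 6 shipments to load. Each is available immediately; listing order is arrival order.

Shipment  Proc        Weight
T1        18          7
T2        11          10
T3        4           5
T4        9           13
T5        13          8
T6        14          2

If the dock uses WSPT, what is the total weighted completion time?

1241

WSPT (decreasing weight/processing-time ratio): T4 T3 T2 T5 T1 T6.
T4: finishes 9, weight 13, w·C = 117
T3: finishes 13, weight 5, w·C = 65
T2: finishes 24, weight 10, w·C = 240
T5: finishes 37, weight 8, w·C = 296
T1: finishes 55, weight 7, w·C = 385
T6: finishes 69, weight 2, w·C = 138
Sum = 117+65+240+296+385+138 = 1241.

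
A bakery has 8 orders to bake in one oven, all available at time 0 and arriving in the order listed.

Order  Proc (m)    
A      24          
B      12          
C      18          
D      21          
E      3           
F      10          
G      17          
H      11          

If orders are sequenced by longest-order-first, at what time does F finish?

113

LPT (decreasing processing time): A D C G B H F E.
A: 0→24
D: 24→45
C: 45→63
G: 63→80
B: 80→92
H: 92→103
F: 103→113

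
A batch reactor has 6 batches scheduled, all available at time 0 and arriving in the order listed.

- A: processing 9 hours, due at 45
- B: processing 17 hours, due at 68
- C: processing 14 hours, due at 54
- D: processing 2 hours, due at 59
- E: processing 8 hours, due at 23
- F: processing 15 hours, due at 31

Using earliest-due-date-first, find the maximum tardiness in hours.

0

EDD (increasing due date): E F A C D B.
E: 0→8, due 23, tardiness 0
F: 8→23, due 31, tardiness 0
A: 23→32, due 45, tardiness 0
C: 32→46, due 54, tardiness 0
D: 46→48, due 59, tardiness 0
B: 48→65, due 68, tardiness 0
Maximum = 0.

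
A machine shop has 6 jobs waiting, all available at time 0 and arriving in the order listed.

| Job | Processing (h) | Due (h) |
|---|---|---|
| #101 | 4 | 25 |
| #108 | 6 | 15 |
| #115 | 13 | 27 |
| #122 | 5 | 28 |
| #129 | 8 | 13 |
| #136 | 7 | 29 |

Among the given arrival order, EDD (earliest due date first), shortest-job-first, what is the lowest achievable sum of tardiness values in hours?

FIFO (arrival order): #101 #108 #115 #122 #129 #136.
#101: 0→4, due 25, tardiness 0
#108: 4→10, due 15, tardiness 0
#115: 10→23, due 27, tardiness 0
#122: 23→28, due 28, tardiness 0
#129: 28→36, due 13, tardiness 23
#136: 36→43, due 29, tardiness 14
Sum = 0+0+0+0+23+14 = 37.
EDD (increasing due date): #129 #108 #101 #115 #122 #136.
#129: 0→8, due 13, tardiness 0
#108: 8→14, due 15, tardiness 0
#101: 14→18, due 25, tardiness 0
#115: 18→31, due 27, tardiness 4
#122: 31→36, due 28, tardiness 8
#136: 36→43, due 29, tardiness 14
Sum = 0+0+0+4+8+14 = 26.
SPT (increasing processing time): #101 #122 #108 #136 #129 #115.
#101: 0→4, due 25, tardiness 0
#122: 4→9, due 28, tardiness 0
#108: 9→15, due 15, tardiness 0
#136: 15→22, due 29, tardiness 0
#129: 22→30, due 13, tardiness 17
#115: 30→43, due 27, tardiness 16
Sum = 0+0+0+0+17+16 = 33.
FIFO 37, EDD 26, SPT 33 → minimum 26.

26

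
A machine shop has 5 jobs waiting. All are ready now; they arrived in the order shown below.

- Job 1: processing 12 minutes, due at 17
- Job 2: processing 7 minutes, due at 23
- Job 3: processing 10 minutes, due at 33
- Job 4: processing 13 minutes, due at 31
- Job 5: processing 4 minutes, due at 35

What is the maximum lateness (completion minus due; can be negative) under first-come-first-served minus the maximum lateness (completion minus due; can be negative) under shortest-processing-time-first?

-5

FIFO (arrival order): Job 1 Job 2 Job 3 Job 4 Job 5.
Job 1: 0→12, due 17, lateness -5
Job 2: 12→19, due 23, lateness -4
Job 3: 19→29, due 33, lateness -4
Job 4: 29→42, due 31, lateness 11
Job 5: 42→46, due 35, lateness 11
Maximum = 11.
SPT (increasing processing time): Job 5 Job 2 Job 3 Job 1 Job 4.
Job 5: 0→4, due 35, lateness -31
Job 2: 4→11, due 23, lateness -12
Job 3: 11→21, due 33, lateness -12
Job 1: 21→33, due 17, lateness 16
Job 4: 33→46, due 31, lateness 15
Maximum = 16.
Difference = 11 − 16 = -5.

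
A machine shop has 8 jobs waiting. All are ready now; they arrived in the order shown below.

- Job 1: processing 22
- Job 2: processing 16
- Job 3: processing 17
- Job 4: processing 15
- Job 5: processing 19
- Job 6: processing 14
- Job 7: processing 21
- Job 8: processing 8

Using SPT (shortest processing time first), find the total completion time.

521

SPT (increasing processing time): Job 8 Job 6 Job 4 Job 2 Job 3 Job 5 Job 7 Job 1.
Job 8: 0→8
Job 6: 8→22
Job 4: 22→37
Job 2: 37→53
Job 3: 53→70
Job 5: 70→89
Job 7: 89→110
Job 1: 110→132
Sum = 8+22+37+53+70+89+110+132 = 521.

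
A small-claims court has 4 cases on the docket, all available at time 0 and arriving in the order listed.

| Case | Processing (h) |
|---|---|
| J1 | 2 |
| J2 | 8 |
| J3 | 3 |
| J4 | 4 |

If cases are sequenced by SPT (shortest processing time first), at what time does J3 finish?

5

SPT (increasing processing time): J1 J3 J4 J2.
J1: 0→2
J3: 2→5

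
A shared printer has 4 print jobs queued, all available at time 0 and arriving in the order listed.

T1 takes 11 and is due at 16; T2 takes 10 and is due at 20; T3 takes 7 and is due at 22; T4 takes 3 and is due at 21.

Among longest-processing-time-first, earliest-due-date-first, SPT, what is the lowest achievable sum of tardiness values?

13

LPT (decreasing processing time): T1 T2 T3 T4.
T1: 0→11, due 16, tardiness 0
T2: 11→21, due 20, tardiness 1
T3: 21→28, due 22, tardiness 6
T4: 28→31, due 21, tardiness 10
Sum = 0+1+6+10 = 17.
EDD (increasing due date): T1 T2 T4 T3.
T1: 0→11, due 16, tardiness 0
T2: 11→21, due 20, tardiness 1
T4: 21→24, due 21, tardiness 3
T3: 24→31, due 22, tardiness 9
Sum = 0+1+3+9 = 13.
SPT (increasing processing time): T4 T3 T2 T1.
T4: 0→3, due 21, tardiness 0
T3: 3→10, due 22, tardiness 0
T2: 10→20, due 20, tardiness 0
T1: 20→31, due 16, tardiness 15
Sum = 0+0+0+15 = 15.
LPT 17, EDD 13, SPT 15 → minimum 13.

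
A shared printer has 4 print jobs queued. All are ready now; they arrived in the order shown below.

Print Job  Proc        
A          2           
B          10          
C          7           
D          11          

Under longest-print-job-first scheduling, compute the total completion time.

90

LPT (decreasing processing time): D B C A.
D: 0→11
B: 11→21
C: 21→28
A: 28→30
Sum = 11+21+28+30 = 90.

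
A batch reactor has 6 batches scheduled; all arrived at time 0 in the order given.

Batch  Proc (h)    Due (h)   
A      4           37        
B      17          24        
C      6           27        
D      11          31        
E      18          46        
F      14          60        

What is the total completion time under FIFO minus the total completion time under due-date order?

FIFO (arrival order): A B C D E F.
A: 0→4
B: 4→21
C: 21→27
D: 27→38
E: 38→56
F: 56→70
Sum = 4+21+27+38+56+70 = 216.
EDD (increasing due date): B C D A E F.
B: 0→17
C: 17→23
D: 23→34
A: 34→38
E: 38→56
F: 56→70
Sum = 17+23+34+38+56+70 = 238.
Difference = 216 − 238 = -22.

-22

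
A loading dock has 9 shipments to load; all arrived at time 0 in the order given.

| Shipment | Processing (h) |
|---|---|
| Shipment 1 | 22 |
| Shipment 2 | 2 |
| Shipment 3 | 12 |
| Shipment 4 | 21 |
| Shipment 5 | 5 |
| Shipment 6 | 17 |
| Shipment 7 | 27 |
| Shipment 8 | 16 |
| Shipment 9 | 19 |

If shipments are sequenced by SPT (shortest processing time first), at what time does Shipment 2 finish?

SPT (increasing processing time): Shipment 2 Shipment 5 Shipment 3 Shipment 8 Shipment 6 Shipment 9 Shipment 4 Shipment 1 Shipment 7.
Shipment 2: 0→2

2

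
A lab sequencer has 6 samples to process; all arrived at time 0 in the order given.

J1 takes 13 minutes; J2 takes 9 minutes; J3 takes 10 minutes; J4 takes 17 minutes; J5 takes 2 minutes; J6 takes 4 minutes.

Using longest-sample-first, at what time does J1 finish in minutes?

30

LPT (decreasing processing time): J4 J1 J3 J2 J6 J5.
J4: 0→17
J1: 17→30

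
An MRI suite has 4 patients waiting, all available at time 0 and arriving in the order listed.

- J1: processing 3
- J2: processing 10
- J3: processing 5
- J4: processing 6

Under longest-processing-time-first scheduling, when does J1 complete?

LPT (decreasing processing time): J2 J4 J3 J1.
J2: 0→10
J4: 10→16
J3: 16→21
J1: 21→24

24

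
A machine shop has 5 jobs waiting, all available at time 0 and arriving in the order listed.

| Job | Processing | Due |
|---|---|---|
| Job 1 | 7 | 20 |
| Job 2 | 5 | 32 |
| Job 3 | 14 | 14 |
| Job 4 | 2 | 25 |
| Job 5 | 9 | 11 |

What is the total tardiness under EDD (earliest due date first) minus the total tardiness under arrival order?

EDD (increasing due date): Job 5 Job 3 Job 1 Job 4 Job 2.
Job 5: 0→9, due 11, tardiness 0
Job 3: 9→23, due 14, tardiness 9
Job 1: 23→30, due 20, tardiness 10
Job 4: 30→32, due 25, tardiness 7
Job 2: 32→37, due 32, tardiness 5
Sum = 0+9+10+7+5 = 31.
FIFO (arrival order): Job 1 Job 2 Job 3 Job 4 Job 5.
Job 1: 0→7, due 20, tardiness 0
Job 2: 7→12, due 32, tardiness 0
Job 3: 12→26, due 14, tardiness 12
Job 4: 26→28, due 25, tardiness 3
Job 5: 28→37, due 11, tardiness 26
Sum = 0+0+12+3+26 = 41.
Difference = 31 − 41 = -10.

-10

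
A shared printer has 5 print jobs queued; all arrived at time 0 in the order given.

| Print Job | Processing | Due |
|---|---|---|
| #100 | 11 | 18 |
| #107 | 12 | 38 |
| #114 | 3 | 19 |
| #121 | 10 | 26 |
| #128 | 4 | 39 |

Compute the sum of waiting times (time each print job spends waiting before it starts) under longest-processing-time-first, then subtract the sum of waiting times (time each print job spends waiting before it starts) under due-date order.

20

LPT (decreasing processing time): #107 #100 #121 #128 #114.
#107: waits 0, runs 0→12
#100: waits 12, runs 12→23
#121: waits 23, runs 23→33
#128: waits 33, runs 33→37
#114: waits 37, runs 37→40
Sum = 0+12+23+33+37 = 105.
EDD (increasing due date): #100 #114 #121 #107 #128.
#100: waits 0, runs 0→11
#114: waits 11, runs 11→14
#121: waits 14, runs 14→24
#107: waits 24, runs 24→36
#128: waits 36, runs 36→40
Sum = 0+11+14+24+36 = 85.
Difference = 105 − 85 = 20.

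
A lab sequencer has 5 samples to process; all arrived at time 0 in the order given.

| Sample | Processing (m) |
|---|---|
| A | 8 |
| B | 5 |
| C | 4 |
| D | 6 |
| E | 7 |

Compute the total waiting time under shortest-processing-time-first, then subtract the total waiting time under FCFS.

SPT (increasing processing time): C B D E A.
C: waits 0, runs 0→4
B: waits 4, runs 4→9
D: waits 9, runs 9→15
E: waits 15, runs 15→22
A: waits 22, runs 22→30
Sum = 0+4+9+15+22 = 50.
FIFO (arrival order): A B C D E.
A: waits 0, runs 0→8
B: waits 8, runs 8→13
C: waits 13, runs 13→17
D: waits 17, runs 17→23
E: waits 23, runs 23→30
Sum = 0+8+13+17+23 = 61.
Difference = 50 − 61 = -11.

-11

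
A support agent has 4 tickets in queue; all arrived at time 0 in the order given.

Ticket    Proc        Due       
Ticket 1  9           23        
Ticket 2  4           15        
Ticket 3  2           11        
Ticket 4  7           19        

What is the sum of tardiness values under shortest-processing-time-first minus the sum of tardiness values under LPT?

-16

SPT (increasing processing time): Ticket 3 Ticket 2 Ticket 4 Ticket 1.
Ticket 3: 0→2, due 11, tardiness 0
Ticket 2: 2→6, due 15, tardiness 0
Ticket 4: 6→13, due 19, tardiness 0
Ticket 1: 13→22, due 23, tardiness 0
Sum = 0+0+0+0 = 0.
LPT (decreasing processing time): Ticket 1 Ticket 4 Ticket 2 Ticket 3.
Ticket 1: 0→9, due 23, tardiness 0
Ticket 4: 9→16, due 19, tardiness 0
Ticket 2: 16→20, due 15, tardiness 5
Ticket 3: 20→22, due 11, tardiness 11
Sum = 0+0+5+11 = 16.
Difference = 0 − 16 = -16.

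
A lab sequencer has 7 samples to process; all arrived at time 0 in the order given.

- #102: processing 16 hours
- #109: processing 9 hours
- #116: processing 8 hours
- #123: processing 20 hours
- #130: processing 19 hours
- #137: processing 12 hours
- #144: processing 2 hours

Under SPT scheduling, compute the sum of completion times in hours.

SPT (increasing processing time): #144 #116 #109 #137 #102 #130 #123.
#144: 0→2
#116: 2→10
#109: 10→19
#137: 19→31
#102: 31→47
#130: 47→66
#123: 66→86
Sum = 2+10+19+31+47+66+86 = 261.

261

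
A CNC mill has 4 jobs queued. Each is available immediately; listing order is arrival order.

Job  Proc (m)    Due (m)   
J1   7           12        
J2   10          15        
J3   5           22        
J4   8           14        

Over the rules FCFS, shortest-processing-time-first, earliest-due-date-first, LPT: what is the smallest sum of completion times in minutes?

FIFO (arrival order): J1 J2 J3 J4.
J1: 0→7
J2: 7→17
J3: 17→22
J4: 22→30
Sum = 7+17+22+30 = 76.
SPT (increasing processing time): J3 J1 J4 J2.
J3: 0→5
J1: 5→12
J4: 12→20
J2: 20→30
Sum = 5+12+20+30 = 67.
EDD (increasing due date): J1 J4 J2 J3.
J1: 0→7
J4: 7→15
J2: 15→25
J3: 25→30
Sum = 7+15+25+30 = 77.
LPT (decreasing processing time): J2 J4 J1 J3.
J2: 0→10
J4: 10→18
J1: 18→25
J3: 25→30
Sum = 10+18+25+30 = 83.
FIFO 76, SPT 67, EDD 77, LPT 83 → minimum 67.

67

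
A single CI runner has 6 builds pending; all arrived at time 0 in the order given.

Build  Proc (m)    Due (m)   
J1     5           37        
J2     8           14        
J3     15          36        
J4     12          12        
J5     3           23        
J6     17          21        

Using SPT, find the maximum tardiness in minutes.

39

SPT (increasing processing time): J5 J1 J2 J4 J3 J6.
J5: 0→3, due 23, tardiness 0
J1: 3→8, due 37, tardiness 0
J2: 8→16, due 14, tardiness 2
J4: 16→28, due 12, tardiness 16
J3: 28→43, due 36, tardiness 7
J6: 43→60, due 21, tardiness 39
Maximum = 39.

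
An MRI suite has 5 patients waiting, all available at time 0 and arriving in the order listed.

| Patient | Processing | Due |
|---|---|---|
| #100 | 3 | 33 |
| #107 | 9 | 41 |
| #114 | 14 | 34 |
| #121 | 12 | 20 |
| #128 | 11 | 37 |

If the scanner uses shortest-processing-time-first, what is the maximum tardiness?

SPT (increasing processing time): #100 #107 #128 #121 #114.
#100: 0→3, due 33, tardiness 0
#107: 3→12, due 41, tardiness 0
#128: 12→23, due 37, tardiness 0
#121: 23→35, due 20, tardiness 15
#114: 35→49, due 34, tardiness 15
Maximum = 15.

15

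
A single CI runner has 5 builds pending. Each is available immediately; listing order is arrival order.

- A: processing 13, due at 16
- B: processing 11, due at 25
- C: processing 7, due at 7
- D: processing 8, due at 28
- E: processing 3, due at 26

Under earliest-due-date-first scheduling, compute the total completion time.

EDD (increasing due date): C A B E D.
C: 0→7
A: 7→20
B: 20→31
E: 31→34
D: 34→42
Sum = 7+20+31+34+42 = 134.

134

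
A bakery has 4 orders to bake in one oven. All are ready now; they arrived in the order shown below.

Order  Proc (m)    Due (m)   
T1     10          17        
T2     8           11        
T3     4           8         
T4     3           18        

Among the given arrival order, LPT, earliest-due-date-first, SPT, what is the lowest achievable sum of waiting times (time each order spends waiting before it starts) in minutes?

25

FIFO (arrival order): T1 T2 T3 T4.
T1: waits 0, runs 0→10
T2: waits 10, runs 10→18
T3: waits 18, runs 18→22
T4: waits 22, runs 22→25
Sum = 0+10+18+22 = 50.
LPT (decreasing processing time): T1 T2 T3 T4.
T1: waits 0, runs 0→10
T2: waits 10, runs 10→18
T3: waits 18, runs 18→22
T4: waits 22, runs 22→25
Sum = 0+10+18+22 = 50.
EDD (increasing due date): T3 T2 T1 T4.
T3: waits 0, runs 0→4
T2: waits 4, runs 4→12
T1: waits 12, runs 12→22
T4: waits 22, runs 22→25
Sum = 0+4+12+22 = 38.
SPT (increasing processing time): T4 T3 T2 T1.
T4: waits 0, runs 0→3
T3: waits 3, runs 3→7
T2: waits 7, runs 7→15
T1: waits 15, runs 15→25
Sum = 0+3+7+15 = 25.
FIFO 50, LPT 50, EDD 38, SPT 25 → minimum 25.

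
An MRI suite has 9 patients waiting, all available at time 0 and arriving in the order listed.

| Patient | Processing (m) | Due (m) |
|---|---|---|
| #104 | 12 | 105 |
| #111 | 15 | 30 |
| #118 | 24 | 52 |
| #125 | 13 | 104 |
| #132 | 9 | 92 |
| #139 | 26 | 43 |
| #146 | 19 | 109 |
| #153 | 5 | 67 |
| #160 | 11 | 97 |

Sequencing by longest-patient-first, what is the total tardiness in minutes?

185

LPT (decreasing processing time): #139 #118 #146 #111 #125 #104 #160 #132 #153.
#139: 0→26, due 43, tardiness 0
#118: 26→50, due 52, tardiness 0
#146: 50→69, due 109, tardiness 0
#111: 69→84, due 30, tardiness 54
#125: 84→97, due 104, tardiness 0
#104: 97→109, due 105, tardiness 4
#160: 109→120, due 97, tardiness 23
#132: 120→129, due 92, tardiness 37
#153: 129→134, due 67, tardiness 67
Sum = 0+0+0+54+0+4+23+37+67 = 185.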